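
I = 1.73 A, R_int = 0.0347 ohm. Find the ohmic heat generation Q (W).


Q = I^2 * R = 1.73^2 * 0.0347 = 0.1039 W

0.1039 W


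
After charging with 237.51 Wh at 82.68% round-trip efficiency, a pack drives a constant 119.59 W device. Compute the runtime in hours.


Step 1: E_discharge = eta/100 * E_charge = 82.68/100 * 237.51 = 196.37 Wh
Step 2: t = E_discharge / P = 196.37 / 119.59 = 1.642 hr

1.642 hr


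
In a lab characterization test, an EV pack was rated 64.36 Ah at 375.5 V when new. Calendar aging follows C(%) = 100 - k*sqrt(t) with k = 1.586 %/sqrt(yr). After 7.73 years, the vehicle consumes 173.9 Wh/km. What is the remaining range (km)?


Step 1: capacity retention = 100 - 1.586 * sqrt(7.73) = 100 - 1.586 * 2.7803 = 95.59%
Step 2: C_now = 64.36 * 95.59/100 = 61.522 Ah
Step 3: E_pack = V * C_now = 375.5 * 61.522 = 23102 Wh
Step 4: range = E_pack / consumption = 23102 / 173.9 = 132.8 km

132.8 km


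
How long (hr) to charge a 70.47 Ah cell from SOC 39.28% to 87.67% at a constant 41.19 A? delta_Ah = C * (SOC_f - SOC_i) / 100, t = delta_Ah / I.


Step 1: dSOC = 87.67% - 39.28% = 48.39%
Step 2: delta_Ah = 70.47 * 48.39 / 100 = 34.1 Ah
Step 3: t = 34.1 / 41.19 = 0.8279 hr

0.8279 hr


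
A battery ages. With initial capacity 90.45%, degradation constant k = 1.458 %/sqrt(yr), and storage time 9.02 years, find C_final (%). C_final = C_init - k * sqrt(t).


Step 1: sqrt(9.02 yr) = 3.0033
Step 2: drop = 1.458 * 3.0033 = 4.3788
Step 3: C_final = 90.45 - 4.3788 = 86.07%

86.07%


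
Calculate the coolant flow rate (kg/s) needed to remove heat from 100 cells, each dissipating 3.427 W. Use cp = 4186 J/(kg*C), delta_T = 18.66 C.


Step 1: Total heat Q = 100 * 3.427 W = 342.7 W
Step 2: denom = cp * dT = 4186 * 18.66 = 78111
Step 3: m_dot = 342.7 / 78111 = 0.004387 kg/s

0.004387 kg/s


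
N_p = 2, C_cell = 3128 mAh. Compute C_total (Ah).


Convert: C_cell = 3128 mAh = 3.128 Ah
C_total = 2 * 3.128 = 6.256 Ah

6.256 Ah


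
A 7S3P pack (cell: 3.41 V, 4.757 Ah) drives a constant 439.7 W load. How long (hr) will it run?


Step 1: E_pack = Ns * V_cell * Np * C_cell = 7 * 3.41 * 3 * 4.757 = 340.65 Wh
Step 2: t = E_pack / P = 340.65 / 439.7 = 0.7747 hr

0.7747 hr


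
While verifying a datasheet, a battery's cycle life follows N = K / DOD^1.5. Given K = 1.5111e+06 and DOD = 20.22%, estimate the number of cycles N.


Step 1: DOD^1.5 = 20.22^1.5 = 90.923
Step 2: N = 1.5111e+06 / 90.923 = 16620 cycles

16620 cycles


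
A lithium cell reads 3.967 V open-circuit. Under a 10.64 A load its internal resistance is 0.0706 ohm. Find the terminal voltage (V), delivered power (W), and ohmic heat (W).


Step 1: V_terminal = OCV - I*R = 3.967 - 10.64 * 0.0706 = 3.2158 V
Step 2: P_out = V_terminal * I = 3.2158 * 10.64 = 34.22 W
Step 3: Q = I^2 * R = 10.64^2 * 0.0706 = 7.993 W

V=3.2158 V, P=34.22 W, Q=7.993 W


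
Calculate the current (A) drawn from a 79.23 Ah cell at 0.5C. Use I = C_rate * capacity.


At 0.5C: I = 0.5 * 79.23 Ah = 39.615 A

39.615 A


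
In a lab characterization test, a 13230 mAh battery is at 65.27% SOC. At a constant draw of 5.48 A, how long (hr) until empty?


Convert: C_total = 13230 mAh = 13.23 Ah
Step 1: remaining = SOC/100 * C_total = 65.27/100 * 13.23 = 8.6352 Ah
Step 2: t = remaining / I = 8.6352 / 5.48 = 1.576 hr

1.576 hr


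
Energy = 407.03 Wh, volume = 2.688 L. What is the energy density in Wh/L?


ED = E / V = 407.03 / 2.688 = 151.4 Wh/L

151.4 Wh/L


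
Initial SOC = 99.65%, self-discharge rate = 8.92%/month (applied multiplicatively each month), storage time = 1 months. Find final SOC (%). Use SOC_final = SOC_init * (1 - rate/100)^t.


Monthly retention factor = 1 - 8.92/100 = 0.9108
Over 1 months: factor^1 = 0.9108
SOC_final = 99.65 * 0.9108 = 90.76%

90.76%


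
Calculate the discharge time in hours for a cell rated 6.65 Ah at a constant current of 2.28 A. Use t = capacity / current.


Runtime = 6.65 Ah / 2.28 A = 2.917 hr

2.917 hr


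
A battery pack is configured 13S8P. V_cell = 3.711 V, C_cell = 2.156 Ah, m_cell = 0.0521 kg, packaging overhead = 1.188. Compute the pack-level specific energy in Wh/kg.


Step 1: V_pack = 13 * 3.711 = 48.243 V
Step 2: C_pack = 8 * 2.156 = 17.248 Ah
Step 3: E_pack = V_pack * C_pack = 48.243 * 17.248 = 832.1 Wh
Step 4: m_pack = 13 * 8 * 0.0521 * 1.188 = 6.4371 kg
Step 5: ED = E_pack / m_pack = 832.1 / 6.4371 = 129.3 Wh/kg

129.3 Wh/kg


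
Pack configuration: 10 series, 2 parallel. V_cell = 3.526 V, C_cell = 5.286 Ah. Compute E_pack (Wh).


E = Ns * Vcell * Np * Ccell = 10 * 3.526 * 2 * 5.286 = 372.8 Wh

372.8 Wh


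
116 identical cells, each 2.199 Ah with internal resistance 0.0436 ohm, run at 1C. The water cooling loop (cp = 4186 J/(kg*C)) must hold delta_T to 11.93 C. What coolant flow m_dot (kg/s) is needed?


Step 1: I = 1 * 2.199 = 2.199 A
Step 2: Q_cell = I^2 * R = 2.199^2 * 0.0436 = 0.21083 W
Step 3: Q_total = 116 * 0.21083 = 24.456 W
Step 4: m_dot = Q_total / (cp * dT) = 24.456 / (4186 * 11.93) = 4.897e-04 kg/s

4.897e-04 kg/s


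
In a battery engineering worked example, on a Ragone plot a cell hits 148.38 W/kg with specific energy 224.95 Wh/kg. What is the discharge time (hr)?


t = E / P = 224.95 / 148.38 = 1.516 hr

1.516 hr


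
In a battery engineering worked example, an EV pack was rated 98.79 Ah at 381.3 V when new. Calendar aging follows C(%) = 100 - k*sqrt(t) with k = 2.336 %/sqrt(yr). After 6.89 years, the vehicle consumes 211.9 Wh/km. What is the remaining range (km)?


Step 1: capacity retention = 100 - 2.336 * sqrt(6.89) = 100 - 2.336 * 2.6249 = 93.868%
Step 2: C_now = 98.79 * 93.868/100 = 92.732 Ah
Step 3: E_pack = V * C_now = 381.3 * 92.732 = 35359 Wh
Step 4: range = E_pack / consumption = 35359 / 211.9 = 166.9 km

166.9 km


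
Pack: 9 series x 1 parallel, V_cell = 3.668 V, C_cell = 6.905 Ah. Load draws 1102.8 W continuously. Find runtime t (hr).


Step 1: E_pack = Ns * V_cell * Np * C_cell = 9 * 3.668 * 1 * 6.905 = 227.95 Wh
Step 2: t = E_pack / P = 227.95 / 1102.8 = 0.2067 hr

0.2067 hr


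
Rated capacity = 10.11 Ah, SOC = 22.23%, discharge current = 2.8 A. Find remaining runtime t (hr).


Step 1: remaining = SOC/100 * C_total = 22.23/100 * 10.11 = 2.2475 Ah
Step 2: t = remaining / I = 2.2475 / 2.8 = 0.8027 hr

0.8027 hr


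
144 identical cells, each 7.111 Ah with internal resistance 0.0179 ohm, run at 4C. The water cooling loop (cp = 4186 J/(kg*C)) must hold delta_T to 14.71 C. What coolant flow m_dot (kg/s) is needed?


Step 1: I = 4 * 7.111 = 28.444 A
Step 2: Q_cell = I^2 * R = 28.444^2 * 0.0179 = 14.482 W
Step 3: Q_total = 144 * 14.482 = 2085.4 W
Step 4: m_dot = Q_total / (cp * dT) = 2085.4 / (4186 * 14.71) = 0.03387 kg/s

0.03387 kg/s


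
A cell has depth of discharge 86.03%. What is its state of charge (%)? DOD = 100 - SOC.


SOC = 100 - DOD = 100 - 86.03 = 13.97%

13.97%


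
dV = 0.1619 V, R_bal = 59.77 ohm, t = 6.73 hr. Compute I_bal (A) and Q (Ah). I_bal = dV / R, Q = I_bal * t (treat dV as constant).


I_bal = dV / R = 0.1619 / 59.77 = 0.0027087 A
Q = I_bal * t = 0.0027087 * 6.73 = 0.01823 Ah

I=0.0027087 A, Q=0.01823 Ah


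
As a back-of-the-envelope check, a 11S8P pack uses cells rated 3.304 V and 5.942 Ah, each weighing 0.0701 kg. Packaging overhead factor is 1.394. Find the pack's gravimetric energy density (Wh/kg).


Step 1: V_pack = 11 * 3.304 = 36.344 V
Step 2: C_pack = 8 * 5.942 = 47.536 Ah
Step 3: E_pack = V_pack * C_pack = 36.344 * 47.536 = 1727.6 Wh
Step 4: m_pack = 11 * 8 * 0.0701 * 1.394 = 8.5993 kg
Step 5: ED = E_pack / m_pack = 1727.6 / 8.5993 = 200.9 Wh/kg

200.9 Wh/kg


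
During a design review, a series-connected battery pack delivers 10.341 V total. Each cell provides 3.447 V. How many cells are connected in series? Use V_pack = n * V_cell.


n = V_pack / V_cell = 10.341 / 3.447 = 3

3


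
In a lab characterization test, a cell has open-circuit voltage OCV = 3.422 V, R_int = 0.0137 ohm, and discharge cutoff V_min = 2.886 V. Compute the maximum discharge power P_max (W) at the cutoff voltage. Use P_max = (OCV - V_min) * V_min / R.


dV = OCV - V_min = 0.536 V (so I_max = dV / R)
P_max = dV * V_min / R = 0.536 * 2.886 / 0.0137 = 112.9 W

112.9 W


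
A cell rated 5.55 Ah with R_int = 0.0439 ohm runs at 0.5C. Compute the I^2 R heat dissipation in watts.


Step 1: I = C_rate * capacity = 0.5 * 5.55 = 2.775 A
Step 2: Q = I^2 * R = 2.775^2 * 0.0439 = 7.7006 * 0.0439 = 0.3381 W

0.3381 W


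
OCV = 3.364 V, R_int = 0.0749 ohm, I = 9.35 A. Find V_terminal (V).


V = OCV - I*R = 3.364 - 9.35 * 0.0749 = 2.664 V

2.664 V


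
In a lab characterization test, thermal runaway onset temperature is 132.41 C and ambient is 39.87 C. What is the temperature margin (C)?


Safety margin = 132.41 C - 39.87 C = 92.54 C

92.54 C


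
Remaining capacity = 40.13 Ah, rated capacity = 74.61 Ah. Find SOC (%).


SOC% = 40.13 / 74.61 * 100 = 53.79%

53.79%


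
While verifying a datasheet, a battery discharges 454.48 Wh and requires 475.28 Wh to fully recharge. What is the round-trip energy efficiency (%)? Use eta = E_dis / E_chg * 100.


eta_e = E_dis / E_chg * 100 = 454.48 / 475.28 * 100 = 95.62%

95.62%


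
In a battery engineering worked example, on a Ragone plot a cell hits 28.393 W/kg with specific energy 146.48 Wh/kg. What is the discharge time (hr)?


t = E / P = 146.48 / 28.393 = 5.159 hr

5.159 hr


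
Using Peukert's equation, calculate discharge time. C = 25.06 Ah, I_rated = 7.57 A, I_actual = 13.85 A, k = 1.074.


Step 1: t_rated = C / I_rated = 25.06 / 7.57 = 3.3104 hr
Step 2: ratio = 7.57 / 13.85 = 0.54657
Step 3: ratio^k = 0.54657^1.074 = 0.52267
Step 4: t = t_rated * ratio^k = 3.3104 * 0.52267 = 1.730 hr

1.730 hr


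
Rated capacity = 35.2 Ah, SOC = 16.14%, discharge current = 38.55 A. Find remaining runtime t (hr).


Step 1: remaining = SOC/100 * C_total = 16.14/100 * 35.2 = 5.6813 Ah
Step 2: t = remaining / I = 5.6813 / 38.55 = 0.1474 hr

0.1474 hr


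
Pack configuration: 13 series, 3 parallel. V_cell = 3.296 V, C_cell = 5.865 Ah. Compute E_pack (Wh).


E = Ns * Vcell * Np * Ccell = 13 * 3.296 * 3 * 5.865 = 753.9 Wh

753.9 Wh


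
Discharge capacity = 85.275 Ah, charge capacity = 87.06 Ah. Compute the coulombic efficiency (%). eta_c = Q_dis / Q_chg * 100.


Coulombic efficiency = 85.275/87.06 * 100% = 97.95%

97.95%


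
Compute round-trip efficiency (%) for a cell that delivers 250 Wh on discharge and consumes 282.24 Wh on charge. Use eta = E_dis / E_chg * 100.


Round-trip efficiency = 250/282.24 * 100% = 88.58%

88.58%


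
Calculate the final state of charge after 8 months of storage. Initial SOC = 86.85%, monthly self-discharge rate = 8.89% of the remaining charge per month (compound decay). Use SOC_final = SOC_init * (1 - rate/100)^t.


decay = (1 - 8.89/100)^8 = 0.47482
SOC_final = 86.85 * 0.47482 = 41.24%

41.24%


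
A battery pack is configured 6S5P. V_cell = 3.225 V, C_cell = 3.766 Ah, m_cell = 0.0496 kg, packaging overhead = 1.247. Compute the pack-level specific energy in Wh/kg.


Step 1: V_pack = 6 * 3.225 = 19.35 V
Step 2: C_pack = 5 * 3.766 = 18.83 Ah
Step 3: E_pack = V_pack * C_pack = 19.35 * 18.83 = 364.36 Wh
Step 4: m_pack = 6 * 5 * 0.0496 * 1.247 = 1.8555 kg
Step 5: ED = E_pack / m_pack = 364.36 / 1.8555 = 196.4 Wh/kg

196.4 Wh/kg


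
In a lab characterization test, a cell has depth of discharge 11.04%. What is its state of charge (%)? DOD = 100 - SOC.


SOC = 100 - DOD = 100 - 11.04 = 88.96%

88.96%


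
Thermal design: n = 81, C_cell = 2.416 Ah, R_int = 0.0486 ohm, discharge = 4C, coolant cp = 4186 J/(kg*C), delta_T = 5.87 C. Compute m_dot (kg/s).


Step 1: I = 4 * 2.416 = 9.664 A
Step 2: Q_cell = I^2 * R = 9.664^2 * 0.0486 = 4.5389 W
Step 3: Q_total = 81 * 4.5389 = 367.65 W
Step 4: m_dot = Q_total / (cp * dT) = 367.65 / (4186 * 5.87) = 0.01496 kg/s

0.01496 kg/s


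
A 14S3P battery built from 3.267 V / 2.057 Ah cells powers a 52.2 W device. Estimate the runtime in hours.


Step 1: E_pack = Ns * V_cell * Np * C_cell = 14 * 3.267 * 3 * 2.057 = 282.25 Wh
Step 2: t = E_pack / P = 282.25 / 52.2 = 5.407 hr

5.407 hr


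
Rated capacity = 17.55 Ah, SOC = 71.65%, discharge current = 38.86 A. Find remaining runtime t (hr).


Step 1: remaining = SOC/100 * C_total = 71.65/100 * 17.55 = 12.575 Ah
Step 2: t = remaining / I = 12.575 / 38.86 = 0.3236 hr

0.3236 hr


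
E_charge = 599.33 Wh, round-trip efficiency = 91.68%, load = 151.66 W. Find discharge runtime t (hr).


Step 1: E_discharge = eta/100 * E_charge = 91.68/100 * 599.33 = 549.47 Wh
Step 2: t = E_discharge / P = 549.47 / 151.66 = 3.623 hr

3.623 hr


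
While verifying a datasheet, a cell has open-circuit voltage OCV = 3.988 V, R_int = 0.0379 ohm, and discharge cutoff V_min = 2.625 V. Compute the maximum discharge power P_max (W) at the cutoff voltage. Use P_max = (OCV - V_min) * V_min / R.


dV = OCV - V_min = 1.363 V (so I_max = dV / R)
P_max = dV * V_min / R = 1.363 * 2.625 / 0.0379 = 94.40 W

94.40 W


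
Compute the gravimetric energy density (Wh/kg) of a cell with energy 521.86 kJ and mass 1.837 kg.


Convert: E = 521.86 kJ = 144.96 Wh
ED = E / m = 144.96 / 1.837 = 78.91 Wh/kg

78.91 Wh/kg


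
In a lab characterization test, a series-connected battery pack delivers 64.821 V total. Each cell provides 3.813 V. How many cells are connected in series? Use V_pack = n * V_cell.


Rearranging: n = V_pack / V_cell = 64.821 / 3.813 = 17 cells

17


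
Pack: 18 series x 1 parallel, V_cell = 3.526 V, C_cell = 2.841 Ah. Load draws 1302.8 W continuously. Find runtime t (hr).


Step 1: E_pack = Ns * V_cell * Np * C_cell = 18 * 3.526 * 1 * 2.841 = 180.31 Wh
Step 2: t = E_pack / P = 180.31 / 1302.8 = 0.1384 hr

0.1384 hr


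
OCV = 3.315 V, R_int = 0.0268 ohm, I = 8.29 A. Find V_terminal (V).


V = OCV - I*R = 3.315 - 8.29 * 0.0268 = 3.093 V

3.093 V


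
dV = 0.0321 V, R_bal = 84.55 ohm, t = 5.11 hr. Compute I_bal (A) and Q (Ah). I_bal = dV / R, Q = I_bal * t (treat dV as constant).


First, Ohm's law: I_bal = 0.0321 V / 84.55 ohm = 3.7966e-04 A
Then Q = I * t = 3.7966e-04 A * 5.11 hr = 0.001940 Ah

I=3.7966e-04 A, Q=0.001940 Ah


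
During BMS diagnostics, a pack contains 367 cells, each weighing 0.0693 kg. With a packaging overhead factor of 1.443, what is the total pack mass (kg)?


m_pack = n * m_cell * overhead = 367 * 0.0693 * 1.443 = 36.70 kg

36.70 kg


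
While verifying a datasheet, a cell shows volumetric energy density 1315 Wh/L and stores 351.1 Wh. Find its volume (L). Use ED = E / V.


V = E / ED = 351.1 / 1315 = 0.2670 L

0.2670 L


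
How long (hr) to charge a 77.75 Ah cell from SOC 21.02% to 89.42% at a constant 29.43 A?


Step 1: dSOC = 89.42% - 21.02% = 68.4%
Step 2: delta_Ah = 77.75 * 68.4 / 100 = 53.181 Ah
Step 3: t = 53.181 / 29.43 = 1.807 hr

1.807 hr


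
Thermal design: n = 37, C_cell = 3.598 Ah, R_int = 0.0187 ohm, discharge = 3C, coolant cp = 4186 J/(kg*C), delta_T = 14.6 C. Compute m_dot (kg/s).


Step 1: I = 3 * 3.598 = 10.794 A
Step 2: Q_cell = I^2 * R = 10.794^2 * 0.0187 = 2.1787 W
Step 3: Q_total = 37 * 2.1787 = 80.612 W
Step 4: m_dot = Q_total / (cp * dT) = 80.612 / (4186 * 14.6) = 0.001319 kg/s

0.001319 kg/s


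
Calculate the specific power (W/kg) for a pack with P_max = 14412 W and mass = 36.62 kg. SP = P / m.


SP = P / m = 14412 / 36.62 = 393.6 W/kg

393.6 W/kg


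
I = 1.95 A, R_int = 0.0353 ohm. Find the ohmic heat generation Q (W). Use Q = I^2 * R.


Q = I^2 * R = 1.95^2 * 0.0353 = 0.1342 W

0.1342 W


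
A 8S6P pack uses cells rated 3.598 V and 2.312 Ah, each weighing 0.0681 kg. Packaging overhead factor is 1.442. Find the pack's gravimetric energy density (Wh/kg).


Step 1: V_pack = 8 * 3.598 = 28.784 V
Step 2: C_pack = 6 * 2.312 = 13.872 Ah
Step 3: E_pack = V_pack * C_pack = 28.784 * 13.872 = 399.29 Wh
Step 4: m_pack = 8 * 6 * 0.0681 * 1.442 = 4.7136 kg
Step 5: ED = E_pack / m_pack = 399.29 / 4.7136 = 84.71 Wh/kg

84.71 Wh/kg


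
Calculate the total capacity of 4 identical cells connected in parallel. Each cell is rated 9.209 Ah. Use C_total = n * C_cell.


Parallel capacities add: 4 * 9.209 Ah = 36.836 Ah

36.836 Ah


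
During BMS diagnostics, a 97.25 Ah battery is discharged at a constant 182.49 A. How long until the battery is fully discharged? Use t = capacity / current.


t = capacity / current = 97.25 / 182.49 = 0.5329 hr

0.5329 hr


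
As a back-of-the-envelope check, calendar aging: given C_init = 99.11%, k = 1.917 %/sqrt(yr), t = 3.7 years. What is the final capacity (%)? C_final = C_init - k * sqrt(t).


Step 1: sqrt(3.7 yr) = 1.9235
Step 2: drop = 1.917 * 1.9235 = 3.6873
Step 3: C_final = 99.11 - 3.6873 = 95.42%

95.42%


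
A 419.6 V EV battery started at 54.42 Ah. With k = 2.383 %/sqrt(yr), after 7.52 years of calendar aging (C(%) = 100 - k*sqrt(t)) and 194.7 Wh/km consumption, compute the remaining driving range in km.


Step 1: capacity retention = 100 - 2.383 * sqrt(7.52) = 100 - 2.383 * 2.7423 = 93.465%
Step 2: C_now = 54.42 * 93.465/100 = 50.864 Ah
Step 3: E_pack = V * C_now = 419.6 * 50.864 = 21343 Wh
Step 4: range = E_pack / consumption = 21343 / 194.7 = 109.6 km

109.6 km


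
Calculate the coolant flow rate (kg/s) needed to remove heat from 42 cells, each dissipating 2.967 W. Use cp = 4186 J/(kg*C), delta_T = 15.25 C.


Q_total = 42 * 2.967 = 124.61 W
m_dot = Q_total / (cp * dT) = 124.61 / (4186 * 15.25) = 0.001952 kg/s

0.001952 kg/s


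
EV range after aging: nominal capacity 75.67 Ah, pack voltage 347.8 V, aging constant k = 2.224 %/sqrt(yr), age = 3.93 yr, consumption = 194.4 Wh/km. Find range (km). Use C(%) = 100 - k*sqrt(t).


Step 1: capacity retention = 100 - 2.224 * sqrt(3.93) = 100 - 2.224 * 1.9824 = 95.591%
Step 2: C_now = 75.67 * 95.591/100 = 72.334 Ah
Step 3: E_pack = V * C_now = 347.8 * 72.334 = 25158 Wh
Step 4: range = E_pack / consumption = 25158 / 194.4 = 129.4 km

129.4 km


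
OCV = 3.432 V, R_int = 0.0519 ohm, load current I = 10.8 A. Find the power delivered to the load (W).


Step 1: V_terminal = OCV - I*R = 3.432 - 10.8 * 0.0519 = 2.8715 V
Step 2: P_out = V_terminal * I = 2.8715 * 10.8 = 31.01 W

31.01 W


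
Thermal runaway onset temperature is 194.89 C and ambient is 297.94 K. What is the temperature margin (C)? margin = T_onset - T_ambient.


Convert: T_ambient = 297.94 K = 24.79 C
margin = 194.89 - 24.79 = 170.1 C

170.1 C


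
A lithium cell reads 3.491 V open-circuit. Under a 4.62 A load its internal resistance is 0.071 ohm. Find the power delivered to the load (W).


Step 1: V_terminal = OCV - I*R = 3.491 - 4.62 * 0.071 = 3.163 V
Step 2: P_out = V_terminal * I = 3.163 * 4.62 = 14.61 W

14.61 W


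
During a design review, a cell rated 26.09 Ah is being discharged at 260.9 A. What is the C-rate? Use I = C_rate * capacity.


Rearranging: C_rate = 260.9 / 26.09 = 10C

10C


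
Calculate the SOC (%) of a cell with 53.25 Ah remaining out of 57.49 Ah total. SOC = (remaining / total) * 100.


SOC% = 53.25 / 57.49 * 100 = 92.62%

92.62%


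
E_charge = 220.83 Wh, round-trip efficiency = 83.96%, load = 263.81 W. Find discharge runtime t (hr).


Step 1: E_discharge = eta/100 * E_charge = 83.96/100 * 220.83 = 185.41 Wh
Step 2: t = E_discharge / P = 185.41 / 263.81 = 0.7028 hr

0.7028 hr


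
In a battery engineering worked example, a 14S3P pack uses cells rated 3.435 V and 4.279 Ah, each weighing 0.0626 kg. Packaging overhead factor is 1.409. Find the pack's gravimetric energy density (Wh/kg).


Step 1: V_pack = 14 * 3.435 = 48.09 V
Step 2: C_pack = 3 * 4.279 = 12.837 Ah
Step 3: E_pack = V_pack * C_pack = 48.09 * 12.837 = 617.33 Wh
Step 4: m_pack = 14 * 3 * 0.0626 * 1.409 = 3.7045 kg
Step 5: ED = E_pack / m_pack = 617.33 / 3.7045 = 166.6 Wh/kg

166.6 Wh/kg


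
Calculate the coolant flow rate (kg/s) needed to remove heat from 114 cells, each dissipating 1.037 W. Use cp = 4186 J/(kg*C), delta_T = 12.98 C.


Q_total = 114 * 1.037 = 118.22 W
m_dot = Q_total / (cp * dT) = 118.22 / (4186 * 12.98) = 0.002176 kg/s

0.002176 kg/s


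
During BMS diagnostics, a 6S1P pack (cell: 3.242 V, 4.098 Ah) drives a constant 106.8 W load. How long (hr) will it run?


Step 1: E_pack = Ns * V_cell * Np * C_cell = 6 * 3.242 * 1 * 4.098 = 79.714 Wh
Step 2: t = E_pack / P = 79.714 / 106.8 = 0.7464 hr

0.7464 hr


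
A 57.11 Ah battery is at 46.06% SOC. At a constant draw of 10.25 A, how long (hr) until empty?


Step 1: remaining = SOC/100 * C_total = 46.06/100 * 57.11 = 26.305 Ah
Step 2: t = remaining / I = 26.305 / 10.25 = 2.566 hr

2.566 hr


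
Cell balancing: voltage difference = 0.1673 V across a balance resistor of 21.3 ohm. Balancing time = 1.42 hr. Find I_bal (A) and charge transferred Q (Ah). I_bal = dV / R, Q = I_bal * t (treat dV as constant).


First, Ohm's law: I_bal = 0.1673 V / 21.3 ohm = 0.0078545 A
Then Q = I * t = 0.0078545 A * 1.42 hr = 0.01115 Ah

I=0.0078545 A, Q=0.01115 Ah


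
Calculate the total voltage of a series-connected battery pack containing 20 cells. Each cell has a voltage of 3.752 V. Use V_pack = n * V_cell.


With 20 cells in series at 3.752 V each, V_pack = 75.04 V

75.04 V


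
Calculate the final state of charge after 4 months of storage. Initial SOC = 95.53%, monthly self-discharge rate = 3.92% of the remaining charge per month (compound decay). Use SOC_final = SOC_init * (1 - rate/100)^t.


decay = (1 - 3.92/100)^4 = 0.85218
SOC_final = 95.53 * 0.85218 = 81.41%

81.41%


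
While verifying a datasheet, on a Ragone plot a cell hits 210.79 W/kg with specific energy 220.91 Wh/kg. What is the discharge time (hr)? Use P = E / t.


t = E / P = 220.91 / 210.79 = 1.048 hr

1.048 hr


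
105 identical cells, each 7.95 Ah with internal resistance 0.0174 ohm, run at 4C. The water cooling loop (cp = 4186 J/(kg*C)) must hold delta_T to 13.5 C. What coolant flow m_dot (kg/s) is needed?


Step 1: I = 4 * 7.95 = 31.8 A
Step 2: Q_cell = I^2 * R = 31.8^2 * 0.0174 = 17.596 W
Step 3: Q_total = 105 * 17.596 = 1847.6 W
Step 4: m_dot = Q_total / (cp * dT) = 1847.6 / (4186 * 13.5) = 0.03269 kg/s

0.03269 kg/s


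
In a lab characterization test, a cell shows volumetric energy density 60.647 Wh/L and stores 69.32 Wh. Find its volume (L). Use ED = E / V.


V = E / ED = 69.32 / 60.647 = 1.143 L

1.143 L


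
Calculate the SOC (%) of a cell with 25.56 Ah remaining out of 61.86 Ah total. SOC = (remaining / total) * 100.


SOC = (remaining / total) * 100 = (25.56 / 61.86) * 100 = 41.32%

41.32%


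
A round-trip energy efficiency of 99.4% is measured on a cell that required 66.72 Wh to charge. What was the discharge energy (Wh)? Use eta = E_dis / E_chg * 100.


E_dis = eta/100 * E_chg = 99.4/100 * 66.72 = 66.32 Wh

66.32 Wh


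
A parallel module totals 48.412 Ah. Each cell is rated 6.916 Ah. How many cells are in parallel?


n = C_total / C_cell = 48.412 / 6.916 = 7

7


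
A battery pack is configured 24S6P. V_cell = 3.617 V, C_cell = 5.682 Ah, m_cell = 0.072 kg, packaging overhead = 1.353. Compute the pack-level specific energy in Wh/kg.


Step 1: V_pack = 24 * 3.617 = 86.808 V
Step 2: C_pack = 6 * 5.682 = 34.092 Ah
Step 3: E_pack = V_pack * C_pack = 86.808 * 34.092 = 2959.5 Wh
Step 4: m_pack = 24 * 6 * 0.072 * 1.353 = 14.028 kg
Step 5: ED = E_pack / m_pack = 2959.5 / 14.028 = 211.0 Wh/kg

211.0 Wh/kg


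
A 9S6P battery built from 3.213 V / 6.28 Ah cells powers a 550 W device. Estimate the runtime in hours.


Step 1: E_pack = Ns * V_cell * Np * C_cell = 9 * 3.213 * 6 * 6.28 = 1089.6 Wh
Step 2: t = E_pack / P = 1089.6 / 550 = 1.981 hr

1.981 hr


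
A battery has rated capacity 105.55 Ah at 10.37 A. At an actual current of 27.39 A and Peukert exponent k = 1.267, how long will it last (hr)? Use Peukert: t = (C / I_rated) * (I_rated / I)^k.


t_rated = C / I_rated = 105.55 / 10.37 = 10.178 hr
(I_rated/I)^k = (0.37861)^1.267 = 0.29213
t = t_rated * (I_rated/I)^k = 10.178 * 0.29213 = 2.973 hr

2.973 hr


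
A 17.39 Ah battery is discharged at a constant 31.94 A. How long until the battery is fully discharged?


Runtime = 17.39 Ah / 31.94 A = 0.5445 hr

0.5445 hr


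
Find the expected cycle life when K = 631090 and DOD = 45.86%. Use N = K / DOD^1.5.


Step 1: DOD^1.5 = 45.86^1.5 = 310.56
Step 2: N = 631090 / 310.56 = 2032 cycles

2032 cycles


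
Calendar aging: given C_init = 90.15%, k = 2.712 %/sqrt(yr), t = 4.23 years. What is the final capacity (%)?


sqrt(t) = sqrt(4.23) = 2.0567
C_final = 90.15 - 2.712 * 2.0567 = 84.57%

84.57%


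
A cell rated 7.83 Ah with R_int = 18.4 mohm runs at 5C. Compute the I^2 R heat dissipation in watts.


Convert: R = 18.4 mohm = 0.0184 ohm
Step 1: I = C_rate * capacity = 5 * 7.83 = 39.15 A
Step 2: Q = I^2 * R = 39.15^2 * 0.0184 = 1532.7 * 0.0184 = 28.20 W

28.20 W


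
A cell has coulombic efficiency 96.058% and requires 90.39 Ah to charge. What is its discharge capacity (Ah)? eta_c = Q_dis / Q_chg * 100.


Q_dis = eta/100 * Q_chg = 96.058/100 * 90.39 = 86.83 Ah

86.83 Ah


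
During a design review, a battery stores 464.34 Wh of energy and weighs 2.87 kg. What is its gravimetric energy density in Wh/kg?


ED = E / m = 464.34 / 2.87 = 161.8 Wh/kg

161.8 Wh/kg


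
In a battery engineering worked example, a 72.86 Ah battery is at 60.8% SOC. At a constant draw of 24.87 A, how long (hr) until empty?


Step 1: remaining = SOC/100 * C_total = 60.8/100 * 72.86 = 44.299 Ah
Step 2: t = remaining / I = 44.299 / 24.87 = 1.781 hr

1.781 hr


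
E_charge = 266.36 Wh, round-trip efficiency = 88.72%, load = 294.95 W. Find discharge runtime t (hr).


Step 1: E_discharge = eta/100 * E_charge = 88.72/100 * 266.36 = 236.31 Wh
Step 2: t = E_discharge / P = 236.31 / 294.95 = 0.8012 hr

0.8012 hr


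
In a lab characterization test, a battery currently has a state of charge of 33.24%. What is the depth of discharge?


DOD = 100 - SOC = 100 - 33.24 = 66.76%

66.76%


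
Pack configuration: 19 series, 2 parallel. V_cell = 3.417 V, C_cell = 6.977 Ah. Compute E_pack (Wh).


E = Ns * Vcell * Np * Ccell = 19 * 3.417 * 2 * 6.977 = 905.9 Wh

905.9 Wh


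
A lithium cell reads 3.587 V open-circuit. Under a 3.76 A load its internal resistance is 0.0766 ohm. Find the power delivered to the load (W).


Step 1: V_terminal = OCV - I*R = 3.587 - 3.76 * 0.0766 = 3.299 V
Step 2: P_out = V_terminal * I = 3.299 * 3.76 = 12.40 W

12.40 W


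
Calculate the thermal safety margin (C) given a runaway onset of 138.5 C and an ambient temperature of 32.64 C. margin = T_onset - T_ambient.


Safety margin = 138.5 C - 32.64 C = 105.86 C

105.86 C


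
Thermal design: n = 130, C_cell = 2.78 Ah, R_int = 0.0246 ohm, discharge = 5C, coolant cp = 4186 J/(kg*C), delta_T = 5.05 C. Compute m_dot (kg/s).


Step 1: I = 5 * 2.78 = 13.9 A
Step 2: Q_cell = I^2 * R = 13.9^2 * 0.0246 = 4.753 W
Step 3: Q_total = 130 * 4.753 = 617.89 W
Step 4: m_dot = Q_total / (cp * dT) = 617.89 / (4186 * 5.05) = 0.02923 kg/s

0.02923 kg/s


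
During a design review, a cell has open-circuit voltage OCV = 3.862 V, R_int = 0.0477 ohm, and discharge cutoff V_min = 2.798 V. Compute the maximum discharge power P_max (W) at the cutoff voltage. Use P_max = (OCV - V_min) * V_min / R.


dV = OCV - V_min = 1.064 V (so I_max = dV / R)
P_max = dV * V_min / R = 1.064 * 2.798 / 0.0477 = 62.41 W

62.41 W


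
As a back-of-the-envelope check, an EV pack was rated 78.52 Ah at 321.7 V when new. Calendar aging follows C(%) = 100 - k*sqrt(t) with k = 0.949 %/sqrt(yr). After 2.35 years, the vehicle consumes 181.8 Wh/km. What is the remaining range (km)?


Step 1: capacity retention = 100 - 0.949 * sqrt(2.35) = 100 - 0.949 * 1.533 = 98.545%
Step 2: C_now = 78.52 * 98.545/100 = 77.378 Ah
Step 3: E_pack = V * C_now = 321.7 * 77.378 = 24893 Wh
Step 4: range = E_pack / consumption = 24893 / 181.8 = 136.9 km

136.9 km


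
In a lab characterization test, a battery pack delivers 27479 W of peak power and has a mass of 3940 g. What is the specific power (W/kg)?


Convert: m = 3940 g = 3.94 kg
SP = P / m = 27479 / 3.94 = 6974 W/kg

6974 W/kg


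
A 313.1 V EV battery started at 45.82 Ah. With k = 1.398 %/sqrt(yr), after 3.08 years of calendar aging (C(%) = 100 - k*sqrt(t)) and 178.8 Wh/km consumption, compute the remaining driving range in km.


Step 1: capacity retention = 100 - 1.398 * sqrt(3.08) = 100 - 1.398 * 1.755 = 97.547%
Step 2: C_now = 45.82 * 97.547/100 = 44.696 Ah
Step 3: E_pack = V * C_now = 313.1 * 44.696 = 13994 Wh
Step 4: range = E_pack / consumption = 13994 / 178.8 = 78.27 km

78.27 km


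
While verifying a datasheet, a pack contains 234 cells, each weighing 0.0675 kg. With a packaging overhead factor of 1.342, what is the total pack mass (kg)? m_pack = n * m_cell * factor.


m_pack = n * m_cell * overhead = 234 * 0.0675 * 1.342 = 21.20 kg

21.20 kg


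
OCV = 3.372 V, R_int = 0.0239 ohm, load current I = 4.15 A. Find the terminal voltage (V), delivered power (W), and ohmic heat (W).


Step 1: V_terminal = OCV - I*R = 3.372 - 4.15 * 0.0239 = 3.2728 V
Step 2: P_out = V_terminal * I = 3.2728 * 4.15 = 13.58 W
Step 3: Q = I^2 * R = 4.15^2 * 0.0239 = 0.4116 W

V=3.2728 V, P=13.58 W, Q=0.4116 W


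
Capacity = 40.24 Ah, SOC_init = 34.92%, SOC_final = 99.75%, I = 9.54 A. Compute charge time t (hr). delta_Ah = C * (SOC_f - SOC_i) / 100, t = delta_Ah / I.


delta_Ah = 40.24 * (99.75 - 34.92) / 100 = 26.088 Ah
t = delta_Ah / I = 26.088 / 9.54 = 2.735 hr

2.735 hr


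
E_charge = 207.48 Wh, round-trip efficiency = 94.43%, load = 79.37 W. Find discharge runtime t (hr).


Step 1: E_discharge = eta/100 * E_charge = 94.43/100 * 207.48 = 195.92 Wh
Step 2: t = E_discharge / P = 195.92 / 79.37 = 2.468 hr

2.468 hr


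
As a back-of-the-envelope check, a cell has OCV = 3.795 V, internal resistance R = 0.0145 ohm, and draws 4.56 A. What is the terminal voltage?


V = OCV - I*R = 3.795 - 4.56 * 0.0145 = 3.729 V

3.729 V


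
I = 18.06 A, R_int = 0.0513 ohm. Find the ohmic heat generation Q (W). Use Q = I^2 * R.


I^2 = 326.16
Q = 326.16 * 0.0513 = 16.73 W

16.73 W


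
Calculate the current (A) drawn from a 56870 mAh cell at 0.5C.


Convert: capacity = 56870 mAh = 56.87 Ah
I = C_rate * capacity = 0.5 * 56.87 = 28.435 A

28.435 A


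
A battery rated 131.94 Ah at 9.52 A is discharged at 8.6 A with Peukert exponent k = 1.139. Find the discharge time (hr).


t_rated = C / I_rated = 131.94 / 9.52 = 13.859 hr
(I_rated/I)^k = (1.107)^1.139 = 1.1228
t = t_rated * (I_rated/I)^k = 13.859 * 1.1228 = 15.56 hr

15.56 hr


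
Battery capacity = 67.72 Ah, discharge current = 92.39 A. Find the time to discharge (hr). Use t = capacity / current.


Runtime = 67.72 Ah / 92.39 A = 0.7330 hr

0.7330 hr


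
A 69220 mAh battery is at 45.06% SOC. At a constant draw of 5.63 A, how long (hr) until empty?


Convert: C_total = 69220 mAh = 69.22 Ah
Step 1: remaining = SOC/100 * C_total = 45.06/100 * 69.22 = 31.191 Ah
Step 2: t = remaining / I = 31.191 / 5.63 = 5.540 hr

5.540 hr


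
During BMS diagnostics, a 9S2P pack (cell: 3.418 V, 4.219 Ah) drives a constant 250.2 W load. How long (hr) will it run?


Step 1: E_pack = Ns * V_cell * Np * C_cell = 9 * 3.418 * 2 * 4.219 = 259.57 Wh
Step 2: t = E_pack / P = 259.57 / 250.2 = 1.037 hr

1.037 hr


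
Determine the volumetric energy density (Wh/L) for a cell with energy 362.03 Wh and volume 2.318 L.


Volumetric ED = 362.03 Wh / 2.318 L = 156.2 Wh/L

156.2 Wh/L


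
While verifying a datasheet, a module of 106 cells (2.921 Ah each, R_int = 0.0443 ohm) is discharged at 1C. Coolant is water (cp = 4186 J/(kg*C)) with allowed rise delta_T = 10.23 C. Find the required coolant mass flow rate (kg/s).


Step 1: I = 1 * 2.921 = 2.921 A
Step 2: Q_cell = I^2 * R = 2.921^2 * 0.0443 = 0.37798 W
Step 3: Q_total = 106 * 0.37798 = 40.066 W
Step 4: m_dot = Q_total / (cp * dT) = 40.066 / (4186 * 10.23) = 9.356e-04 kg/s

9.356e-04 kg/s


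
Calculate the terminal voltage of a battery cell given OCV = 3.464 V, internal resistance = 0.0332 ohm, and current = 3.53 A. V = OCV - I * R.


V = OCV - I*R = 3.464 - 3.53 * 0.0332 = 3.347 V

3.347 V


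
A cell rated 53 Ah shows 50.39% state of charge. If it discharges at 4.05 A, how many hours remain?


Step 1: remaining = SOC/100 * C_total = 50.39/100 * 53 = 26.707 Ah
Step 2: t = remaining / I = 26.707 / 4.05 = 6.594 hr

6.594 hr


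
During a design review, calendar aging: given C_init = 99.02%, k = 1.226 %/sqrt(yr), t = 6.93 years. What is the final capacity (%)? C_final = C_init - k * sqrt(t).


Step 1: sqrt(6.93 yr) = 2.6325
Step 2: drop = 1.226 * 2.6325 = 3.2274
Step 3: C_final = 99.02 - 3.2274 = 95.79%

95.79%


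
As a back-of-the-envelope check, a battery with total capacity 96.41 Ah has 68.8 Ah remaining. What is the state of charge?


SOC = (remaining / total) * 100 = (68.8 / 96.41) * 100 = 71.36%

71.36%


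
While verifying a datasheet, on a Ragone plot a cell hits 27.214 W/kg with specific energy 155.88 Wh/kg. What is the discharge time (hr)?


t = E / P = 155.88 / 27.214 = 5.728 hr

5.728 hr


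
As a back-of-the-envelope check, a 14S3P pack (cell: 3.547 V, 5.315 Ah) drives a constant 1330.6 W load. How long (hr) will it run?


Step 1: E_pack = Ns * V_cell * Np * C_cell = 14 * 3.547 * 3 * 5.315 = 791.8 Wh
Step 2: t = E_pack / P = 791.8 / 1330.6 = 0.5951 hr

0.5951 hr


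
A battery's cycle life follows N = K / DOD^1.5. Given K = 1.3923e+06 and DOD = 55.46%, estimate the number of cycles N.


DOD^1.5 = 413.02
N = K / DOD^1.5 = 1.3923e+06 / 413.02 = 3371

3371 cycles


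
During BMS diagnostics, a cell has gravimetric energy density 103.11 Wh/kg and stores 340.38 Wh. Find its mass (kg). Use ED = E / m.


m = E / ED = 340.38 / 103.11 = 3.301 kg

3.301 kg


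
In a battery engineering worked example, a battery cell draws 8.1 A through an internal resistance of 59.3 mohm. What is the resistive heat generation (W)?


Convert: R = 59.3 mohm = 0.0593 ohm
I^2 = 65.61
Q = 65.61 * 0.0593 = 3.891 W

3.891 W


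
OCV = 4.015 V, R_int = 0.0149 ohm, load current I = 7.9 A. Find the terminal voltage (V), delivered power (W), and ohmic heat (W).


Step 1: V_terminal = OCV - I*R = 4.015 - 7.9 * 0.0149 = 3.8973 V
Step 2: P_out = V_terminal * I = 3.8973 * 7.9 = 30.79 W
Step 3: Q = I^2 * R = 7.9^2 * 0.0149 = 0.9299 W

V=3.8973 V, P=30.79 W, Q=0.9299 W


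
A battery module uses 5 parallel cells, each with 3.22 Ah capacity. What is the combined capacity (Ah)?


C_total = 5 * 3.22 = 16.1 Ah

16.1 Ah


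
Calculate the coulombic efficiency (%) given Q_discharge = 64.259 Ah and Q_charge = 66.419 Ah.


Coulombic efficiency = 64.259/66.419 * 100% = 96.75%

96.75%


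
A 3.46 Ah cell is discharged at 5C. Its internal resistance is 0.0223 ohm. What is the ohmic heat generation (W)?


Step 1: I = C_rate * capacity = 5 * 3.46 = 17.3 A
Step 2: Q = I^2 * R = 17.3^2 * 0.0223 = 299.29 * 0.0223 = 6.674 W

6.674 W


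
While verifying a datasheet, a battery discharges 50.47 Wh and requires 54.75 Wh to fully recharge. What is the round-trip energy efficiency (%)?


Round-trip efficiency = 50.47/54.75 * 100% = 92.18%

92.18%


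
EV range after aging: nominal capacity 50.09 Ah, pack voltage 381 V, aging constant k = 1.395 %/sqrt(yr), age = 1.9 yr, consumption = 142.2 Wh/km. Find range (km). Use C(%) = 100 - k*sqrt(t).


Step 1: capacity retention = 100 - 1.395 * sqrt(1.9) = 100 - 1.395 * 1.3784 = 98.077%
Step 2: C_now = 50.09 * 98.077/100 = 49.127 Ah
Step 3: E_pack = V * C_now = 381 * 49.127 = 18717 Wh
Step 4: range = E_pack / consumption = 18717 / 142.2 = 131.6 km

131.6 km


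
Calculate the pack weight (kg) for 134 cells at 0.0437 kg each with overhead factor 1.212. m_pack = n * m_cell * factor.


m_pack = n * m_cell * overhead = 134 * 0.0437 * 1.212 = 7.097 kg

7.097 kg


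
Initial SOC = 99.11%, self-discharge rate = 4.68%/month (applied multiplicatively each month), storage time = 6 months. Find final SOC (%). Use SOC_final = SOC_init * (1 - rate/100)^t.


decay = (1 - 4.68/100)^6 = 0.75007
SOC_final = 99.11 * 0.75007 = 74.34%

74.34%


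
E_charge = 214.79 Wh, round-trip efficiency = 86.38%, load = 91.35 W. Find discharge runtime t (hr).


Step 1: E_discharge = eta/100 * E_charge = 86.38/100 * 214.79 = 185.54 Wh
Step 2: t = E_discharge / P = 185.54 / 91.35 = 2.031 hr

2.031 hr


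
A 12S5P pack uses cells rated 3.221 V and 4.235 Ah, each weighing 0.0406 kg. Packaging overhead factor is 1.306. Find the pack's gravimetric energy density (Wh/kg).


Step 1: V_pack = 12 * 3.221 = 38.652 V
Step 2: C_pack = 5 * 4.235 = 21.175 Ah
Step 3: E_pack = V_pack * C_pack = 38.652 * 21.175 = 818.46 Wh
Step 4: m_pack = 12 * 5 * 0.0406 * 1.306 = 3.1814 kg
Step 5: ED = E_pack / m_pack = 818.46 / 3.1814 = 257.3 Wh/kg

257.3 Wh/kg


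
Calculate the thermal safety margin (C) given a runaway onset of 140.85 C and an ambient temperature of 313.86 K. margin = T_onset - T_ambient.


Convert: T_ambient = 313.86 K = 40.71 C
margin = 140.85 - 40.71 = 100.14 C

100.14 C


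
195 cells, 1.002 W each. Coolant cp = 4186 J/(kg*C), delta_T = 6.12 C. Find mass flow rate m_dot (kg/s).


Q_total = 195 * 1.002 = 195.39 W
m_dot = Q_total / (cp * dT) = 195.39 / (4186 * 6.12) = 0.007627 kg/s

0.007627 kg/s


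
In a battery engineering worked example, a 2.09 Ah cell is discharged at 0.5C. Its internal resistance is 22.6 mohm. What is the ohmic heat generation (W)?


Convert: R = 22.6 mohm = 0.0226 ohm
Step 1: I = C_rate * capacity = 0.5 * 2.09 = 1.045 A
Step 2: Q = I^2 * R = 1.045^2 * 0.0226 = 1.092 * 0.0226 = 0.02468 W

0.02468 W


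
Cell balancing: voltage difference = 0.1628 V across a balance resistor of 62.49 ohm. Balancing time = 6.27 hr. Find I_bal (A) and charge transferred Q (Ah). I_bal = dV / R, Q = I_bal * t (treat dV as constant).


I_bal = dV / R = 0.1628 / 62.49 = 0.0026052 A
Q = I_bal * t = 0.0026052 * 6.27 = 0.01633 Ah

I=0.0026052 A, Q=0.01633 Ah


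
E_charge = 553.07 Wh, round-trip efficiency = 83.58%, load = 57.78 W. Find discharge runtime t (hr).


Step 1: E_discharge = eta/100 * E_charge = 83.58/100 * 553.07 = 462.26 Wh
Step 2: t = E_discharge / P = 462.26 / 57.78 = 8.000 hr

8.000 hr


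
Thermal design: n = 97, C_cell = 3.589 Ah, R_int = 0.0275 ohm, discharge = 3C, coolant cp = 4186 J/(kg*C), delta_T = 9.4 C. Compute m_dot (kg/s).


Step 1: I = 3 * 3.589 = 10.767 A
Step 2: Q_cell = I^2 * R = 10.767^2 * 0.0275 = 3.188 W
Step 3: Q_total = 97 * 3.188 = 309.24 W
Step 4: m_dot = Q_total / (cp * dT) = 309.24 / (4186 * 9.4) = 0.007859 kg/s

0.007859 kg/s


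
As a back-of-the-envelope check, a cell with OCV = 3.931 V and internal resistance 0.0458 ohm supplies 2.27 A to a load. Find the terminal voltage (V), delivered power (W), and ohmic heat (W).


Step 1: V_terminal = OCV - I*R = 3.931 - 2.27 * 0.0458 = 3.827 V
Step 2: P_out = V_terminal * I = 3.827 * 2.27 = 8.687 W
Step 3: Q = I^2 * R = 2.27^2 * 0.0458 = 0.2360 W

V=3.827 V, P=8.687 W, Q=0.2360 W


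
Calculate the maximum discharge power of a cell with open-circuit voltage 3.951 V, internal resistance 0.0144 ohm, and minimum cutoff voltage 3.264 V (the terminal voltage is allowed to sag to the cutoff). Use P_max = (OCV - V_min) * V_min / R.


P_max = (OCV - V_min) * V_min / R = (3.951 - 3.264) * 3.264 / 0.0144 = 0.687 * 3.264 / 0.0144 = 155.7 W

155.7 W


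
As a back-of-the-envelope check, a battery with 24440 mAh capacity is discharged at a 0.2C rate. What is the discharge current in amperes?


Convert: capacity = 24440 mAh = 24.44 Ah
I = C_rate * capacity = 0.2 * 24.44 = 4.888 A

4.888 A


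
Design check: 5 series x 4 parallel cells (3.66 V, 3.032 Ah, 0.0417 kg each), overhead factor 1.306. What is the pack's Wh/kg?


Step 1: V_pack = 5 * 3.66 = 18.3 V
Step 2: C_pack = 4 * 3.032 = 12.128 Ah
Step 3: E_pack = V_pack * C_pack = 18.3 * 12.128 = 221.94 Wh
Step 4: m_pack = 5 * 4 * 0.0417 * 1.306 = 1.0892 kg
Step 5: ED = E_pack / m_pack = 221.94 / 1.0892 = 203.8 Wh/kg

203.8 Wh/kg
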